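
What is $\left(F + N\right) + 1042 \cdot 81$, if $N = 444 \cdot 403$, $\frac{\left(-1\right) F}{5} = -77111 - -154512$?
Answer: $-123671$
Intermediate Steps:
$F = -387005$ ($F = - 5 \left(-77111 - -154512\right) = - 5 \left(-77111 + 154512\right) = \left(-5\right) 77401 = -387005$)
$N = 178932$
$\left(F + N\right) + 1042 \cdot 81 = \left(-387005 + 178932\right) + 1042 \cdot 81 = -208073 + 84402 = -123671$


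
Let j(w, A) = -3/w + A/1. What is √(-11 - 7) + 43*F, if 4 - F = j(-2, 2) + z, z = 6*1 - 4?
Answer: -129/2 + 3*I*√2 ≈ -64.5 + 4.2426*I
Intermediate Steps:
j(w, A) = A - 3/w (j(w, A) = -3/w + A*1 = -3/w + A = A - 3/w)
z = 2 (z = 6 - 4 = 2)
F = -3/2 (F = 4 - ((2 - 3/(-2)) + 2) = 4 - ((2 - 3*(-½)) + 2) = 4 - ((2 + 3/2) + 2) = 4 - (7/2 + 2) = 4 - 1*11/2 = 4 - 11/2 = -3/2 ≈ -1.5000)
√(-11 - 7) + 43*F = √(-11 - 7) + 43*(-3/2) = √(-18) - 129/2 = 3*I*√2 - 129/2 = -129/2 + 3*I*√2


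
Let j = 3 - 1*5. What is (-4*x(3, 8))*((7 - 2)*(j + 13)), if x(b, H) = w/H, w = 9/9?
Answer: -55/2 ≈ -27.500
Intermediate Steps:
w = 1 (w = 9*(1/9) = 1)
j = -2 (j = 3 - 5 = -2)
x(b, H) = 1/H
(-4*x(3, 8))*((7 - 2)*(j + 13)) = (-4/8)*((7 - 2)*(-2 + 13)) = (-4*1/8)*(5*11) = -1/2*55 = -55/2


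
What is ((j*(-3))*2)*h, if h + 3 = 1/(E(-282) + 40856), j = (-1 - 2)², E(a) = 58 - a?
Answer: 1112283/6866 ≈ 162.00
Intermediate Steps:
j = 9 (j = (-3)² = 9)
h = -123587/41196 (h = -3 + 1/((58 - 1*(-282)) + 40856) = -3 + 1/((58 + 282) + 40856) = -3 + 1/(340 + 40856) = -3 + 1/41196 = -123587/41196 ≈ -3.0000)
((j*(-3))*2)*h = ((9*(-3))*2)*(-123587/41196) = -27*2*(-123587/41196) = -54*(-123587/41196) = 1112283/6866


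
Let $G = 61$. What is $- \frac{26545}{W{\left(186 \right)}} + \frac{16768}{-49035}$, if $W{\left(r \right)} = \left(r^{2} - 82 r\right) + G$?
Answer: $- \frac{325403423}{190304835} \approx -1.7099$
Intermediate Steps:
$W{\left(r \right)} = 61 + r^{2} - 82 r$ ($W{\left(r \right)} = \left(r^{2} - 82 r\right) + 61 = 61 + r^{2} - 82 r$)
$- \frac{26545}{W{\left(186 \right)}} + \frac{16768}{-49035} = - \frac{26545}{61 + 186^{2} - 15252} + \frac{16768}{-49035} = - \frac{26545}{61 + 34596 - 15252} + 16768 \left(- \frac{1}{49035}\right) = - \frac{26545}{19405} - \frac{16768}{49035} = \left(-26545\right) \frac{1}{19405} - \frac{16768}{49035} = - \frac{5309}{3881} - \frac{16768}{49035} = - \frac{325403423}{190304835}$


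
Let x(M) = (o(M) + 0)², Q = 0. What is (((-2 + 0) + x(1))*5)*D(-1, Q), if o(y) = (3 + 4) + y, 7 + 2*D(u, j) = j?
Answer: -1085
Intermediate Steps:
D(u, j) = -7/2 + j/2
o(y) = 7 + y
x(M) = (7 + M)² (x(M) = ((7 + M) + 0)² = (7 + M)²)
(((-2 + 0) + x(1))*5)*D(-1, Q) = (((-2 + 0) + (7 + 1)²)*5)*(-7/2 + (½)*0) = ((-2 + 8²)*5)*(-7/2 + 0) = ((-2 + 64)*5)*(-7/2) = (62*5)*(-7/2) = 310*(-7/2) = -1085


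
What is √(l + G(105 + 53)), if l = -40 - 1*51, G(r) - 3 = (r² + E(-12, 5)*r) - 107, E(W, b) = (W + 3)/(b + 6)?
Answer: √2981407/11 ≈ 156.97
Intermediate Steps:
E(W, b) = (3 + W)/(6 + b)
G(r) = -104 + r² - 9*r/11 (G(r) = 3 + ((r² + ((3 - 12)/(6 + 5))*r) - 107) = 3 + ((r² + (-9/11)*r) - 107) = 3 + ((r² + ((1/11)*(-9))*r) - 107) = 3 + ((r² - 9*r/11) - 107) = 3 + (-107 + r² - 9*r/11) = -104 + r² - 9*r/11)
l = -91 (l = -40 - 51 = -91)
√(l + G(105 + 53)) = √(-91 + (-104 + (105 + 53)² - 9*(105 + 53)/11)) = √(-91 + (-104 + 158² - 9/11*158)) = √(-91 + (-104 + 24964 - 1422/11)) = √(-91 + 272038/11) = √(271037/11) = √2981407/11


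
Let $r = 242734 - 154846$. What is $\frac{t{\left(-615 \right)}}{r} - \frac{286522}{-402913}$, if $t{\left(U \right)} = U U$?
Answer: $\frac{59191204987}{11803739248} \approx 5.0146$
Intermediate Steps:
$t{\left(U \right)} = U^{2}$
$r = 87888$
$\frac{t{\left(-615 \right)}}{r} - \frac{286522}{-402913} = \frac{\left(-615\right)^{2}}{87888} - \frac{286522}{-402913} = 378225 \cdot \frac{1}{87888} - - \frac{286522}{402913} = \frac{126075}{29296} + \frac{286522}{402913} = \frac{59191204987}{11803739248}$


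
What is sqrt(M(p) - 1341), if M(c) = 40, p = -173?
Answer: I*sqrt(1301) ≈ 36.069*I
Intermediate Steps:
sqrt(M(p) - 1341) = sqrt(40 - 1341) = sqrt(-1301) = I*sqrt(1301)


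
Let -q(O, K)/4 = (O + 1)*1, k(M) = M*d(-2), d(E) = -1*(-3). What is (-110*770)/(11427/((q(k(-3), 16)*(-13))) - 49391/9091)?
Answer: 24640246400/9571501 ≈ 2574.3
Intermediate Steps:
d(E) = 3
k(M) = 3*M (k(M) = M*3 = 3*M)
q(O, K) = -4 - 4*O (q(O, K) = -4*(O + 1) = -4*(1 + O) = -4 - 4*O)
(-110*770)/(11427/((q(k(-3), 16)*(-13))) - 49391/9091) = (-110*770)/(11427/(((-4 - 12*(-3))*(-13))) - 49391/9091) = -84700/(11427/(((-4 - 4*(-9))*(-13))) - 49391*1/9091) = -84700/(11427/(((-4 + 36)*(-13))) - 49391/9091) = -84700/(11427/((32*(-13))) - 49391/9091) = -84700/(11427/(-416) - 49391/9091) = -84700/(11427*(-1/416) - 49391/9091) = -84700/(-879/32 - 49391/9091) = -84700/(-9571501/290912) = -84700*(-290912/9571501) = 24640246400/9571501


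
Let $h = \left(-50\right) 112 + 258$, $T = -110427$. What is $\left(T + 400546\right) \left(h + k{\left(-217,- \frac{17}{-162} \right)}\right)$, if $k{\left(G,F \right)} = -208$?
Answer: $-1610160450$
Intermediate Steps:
$h = -5342$ ($h = -5600 + 258 = -5342$)
$\left(T + 400546\right) \left(h + k{\left(-217,- \frac{17}{-162} \right)}\right) = \left(-110427 + 400546\right) \left(-5342 - 208\right) = 290119 \left(-5550\right) = -1610160450$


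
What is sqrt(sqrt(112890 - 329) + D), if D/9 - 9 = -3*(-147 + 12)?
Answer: sqrt(3726 + sqrt(112561)) ≈ 63.730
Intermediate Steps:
D = 3726 (D = 81 + 9*(-3*(-147 + 12)) = 81 + 9*(-3*(-135)) = 81 + 9*405 = 81 + 3645 = 3726)
sqrt(sqrt(112890 - 329) + D) = sqrt(sqrt(112890 - 329) + 3726) = sqrt(sqrt(112561) + 3726) = sqrt(3726 + sqrt(112561))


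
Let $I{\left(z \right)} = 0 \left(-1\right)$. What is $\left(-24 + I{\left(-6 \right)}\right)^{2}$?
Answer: $576$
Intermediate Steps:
$I{\left(z \right)} = 0$
$\left(-24 + I{\left(-6 \right)}\right)^{2} = \left(-24 + 0\right)^{2} = \left(-24\right)^{2} = 576$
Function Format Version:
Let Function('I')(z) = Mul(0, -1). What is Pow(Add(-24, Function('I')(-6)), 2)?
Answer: 576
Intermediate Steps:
Function('I')(z) = 0
Pow(Add(-24, Function('I')(-6)), 2) = Pow(Add(-24, 0), 2) = Pow(-24, 2) = 576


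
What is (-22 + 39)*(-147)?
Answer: -2499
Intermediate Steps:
(-22 + 39)*(-147) = 17*(-147) = -2499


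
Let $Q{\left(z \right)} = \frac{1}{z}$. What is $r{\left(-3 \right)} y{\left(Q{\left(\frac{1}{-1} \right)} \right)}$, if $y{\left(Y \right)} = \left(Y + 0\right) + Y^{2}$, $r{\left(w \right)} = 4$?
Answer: $0$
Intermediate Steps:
$y{\left(Y \right)} = Y + Y^{2}$
$r{\left(-3 \right)} y{\left(Q{\left(\frac{1}{-1} \right)} \right)} = 4 \frac{1 + \frac{1}{\frac{1}{-1}}}{\frac{1}{-1}} = 4 \frac{1 + \frac{1}{-1}}{-1} = 4 \left(- (1 - 1)\right) = 4 \left(\left(-1\right) 0\right) = 4 \cdot 0 = 0$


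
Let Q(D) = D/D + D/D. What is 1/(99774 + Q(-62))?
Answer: 1/99776 ≈ 1.0022e-5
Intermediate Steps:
Q(D) = 2 (Q(D) = 1 + 1 = 2)
1/(99774 + Q(-62)) = 1/(99774 + 2) = 1/99776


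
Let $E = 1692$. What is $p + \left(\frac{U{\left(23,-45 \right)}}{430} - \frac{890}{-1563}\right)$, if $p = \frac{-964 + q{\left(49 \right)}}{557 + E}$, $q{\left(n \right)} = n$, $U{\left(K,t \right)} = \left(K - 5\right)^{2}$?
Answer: $\frac{692325269}{755765205} \approx 0.91606$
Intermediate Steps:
$U{\left(K,t \right)} = \left(-5 + K\right)^{2}$
$p = - \frac{915}{2249}$ ($p = \frac{-964 + 49}{557 + 1692} = - \frac{915}{2249} \approx -0.40685$)
$p + \left(\frac{U{\left(23,-45 \right)}}{430} - \frac{890}{-1563}\right) = - \frac{915}{2249} - \left(- \frac{890}{1563} - \frac{\left(-5 + 23\right)^{2}}{430}\right) = - \frac{915}{2249} - \left(- \frac{890}{1563} - 18^{2} \cdot \frac{1}{430}\right) = - \frac{915}{2249} + \left(324 \cdot \frac{1}{430} + \frac{890}{1563}\right) = - \frac{915}{2249} + \left(\frac{162}{215} + \frac{890}{1563}\right) = - \frac{915}{2249} + \frac{444556}{336045} = \frac{692325269}{755765205}$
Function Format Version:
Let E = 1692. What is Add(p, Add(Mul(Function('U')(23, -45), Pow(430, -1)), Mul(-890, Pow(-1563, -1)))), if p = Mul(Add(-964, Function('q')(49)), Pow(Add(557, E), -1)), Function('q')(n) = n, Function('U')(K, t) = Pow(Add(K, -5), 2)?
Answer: Rational(692325269, 755765205) ≈ 0.91606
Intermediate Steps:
Function('U')(K, t) = Pow(Add(-5, K), 2)
p = Rational(-915, 2249) (p = Mul(Add(-964, 49), Pow(Add(557, 1692), -1)) = Mul(-915, Pow(2249, -1)) = Mul(-915, Rational(1, 2249)) = Rational(-915, 2249) ≈ -0.40685)
Add(p, Add(Mul(Function('U')(23, -45), Pow(430, -1)), Mul(-890, Pow(-1563, -1)))) = Add(Rational(-915, 2249), Add(Mul(Pow(Add(-5, 23), 2), Pow(430, -1)), Mul(-890, Pow(-1563, -1)))) = Add(Rational(-915, 2249), Add(Mul(Pow(18, 2), Rational(1, 430)), Mul(-890, Rational(-1, 1563)))) = Add(Rational(-915, 2249), Add(Mul(324, Rational(1, 430)), Rational(890, 1563))) = Add(Rational(-915, 2249), Add(Rational(162, 215), Rational(890, 1563))) = Add(Rational(-915, 2249), Rational(444556, 336045)) = Rational(692325269, 755765205)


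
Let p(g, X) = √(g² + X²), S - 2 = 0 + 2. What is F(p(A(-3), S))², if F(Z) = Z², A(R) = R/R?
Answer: 289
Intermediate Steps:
A(R) = 1
S = 4 (S = 2 + (0 + 2) = 2 + 2 = 4)
p(g, X) = √(X² + g²)
F(p(A(-3), S))² = ((√(4² + 1²))²)² = ((√(16 + 1))²)² = ((√17)²)² = 17² = 289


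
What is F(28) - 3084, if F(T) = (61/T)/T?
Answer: -2417795/784 ≈ -3083.9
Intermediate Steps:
F(T) = 61/T²
F(28) - 3084 = 61/28² - 3084 = 61*(1/784) - 3084 = 61/784 - 3084 = -2417795/784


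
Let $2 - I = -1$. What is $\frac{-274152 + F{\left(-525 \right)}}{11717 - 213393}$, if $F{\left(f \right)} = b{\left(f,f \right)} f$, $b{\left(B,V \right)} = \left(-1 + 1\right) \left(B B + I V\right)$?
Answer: $\frac{68538}{50419} \approx 1.3594$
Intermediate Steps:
$I = 3$ ($I = 2 - -1 = 2 + 1 = 3$)
$b{\left(B,V \right)} = 0$ ($b{\left(B,V \right)} = \left(-1 + 1\right) \left(B B + 3 V\right) = 0 \left(B^{2} + 3 V\right) = 0$)
$F{\left(f \right)} = 0$ ($F{\left(f \right)} = 0 f = 0$)
$\frac{-274152 + F{\left(-525 \right)}}{11717 - 213393} = \frac{-274152 + 0}{11717 - 213393} = - \frac{274152}{-201676} = \left(-274152\right) \left(- \frac{1}{201676}\right) = \frac{68538}{50419}$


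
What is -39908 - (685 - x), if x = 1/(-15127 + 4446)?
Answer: -433573834/10681 ≈ -40593.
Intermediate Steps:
x = -1/10681 (x = 1/(-10681) = -1/10681 ≈ -9.3624e-5)
-39908 - (685 - x) = -39908 - (685 - 1*(-1/10681)) = -39908 - (685 + 1/10681) = -39908 - 1*7316486/10681 = -39908 - 7316486/10681 = -433573834/10681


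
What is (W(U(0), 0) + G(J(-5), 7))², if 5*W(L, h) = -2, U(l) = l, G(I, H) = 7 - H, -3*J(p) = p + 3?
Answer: 4/25 ≈ 0.16000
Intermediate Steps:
J(p) = -1 - p/3 (J(p) = -(p + 3)/3 = -(3 + p)/3 = -1 - p/3)
W(L, h) = -⅖ (W(L, h) = (⅕)*(-2) = -⅖)
(W(U(0), 0) + G(J(-5), 7))² = (-⅖ + (7 - 1*7))² = (-⅖ + (7 - 7))² = (-⅖ + 0)² = (-⅖)² = 4/25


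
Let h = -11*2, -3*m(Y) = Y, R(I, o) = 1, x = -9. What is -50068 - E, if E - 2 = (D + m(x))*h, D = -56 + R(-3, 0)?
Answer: -51214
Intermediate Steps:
D = -55 (D = -56 + 1 = -55)
m(Y) = -Y/3
h = -22
E = 1146 (E = 2 + (-55 - 1/3*(-9))*(-22) = 2 + (-55 + 3)*(-22) = 2 - 52*(-22) = 2 + 1144 = 1146)
-50068 - E = -50068 - 1*1146 = -50068 - 1146 = -51214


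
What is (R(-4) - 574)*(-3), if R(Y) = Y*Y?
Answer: 1674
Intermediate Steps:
R(Y) = Y²
(R(-4) - 574)*(-3) = ((-4)² - 574)*(-3) = (16 - 574)*(-3) = -558*(-3) = 1674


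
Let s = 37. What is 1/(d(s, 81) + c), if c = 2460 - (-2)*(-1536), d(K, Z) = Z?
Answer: -1/531 ≈ -0.0018832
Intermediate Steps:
c = -612 (c = 2460 - 1*3072 = 2460 - 3072 = -612)
1/(d(s, 81) + c) = 1/(81 - 612) = 1/(-531) = -1/531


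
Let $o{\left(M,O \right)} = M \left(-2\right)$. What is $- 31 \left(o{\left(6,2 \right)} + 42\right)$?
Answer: $-930$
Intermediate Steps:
$o{\left(M,O \right)} = - 2 M$
$- 31 \left(o{\left(6,2 \right)} + 42\right) = - 31 \left(\left(-2\right) 6 + 42\right) = - 31 \left(-12 + 42\right) = \left(-31\right) 30 = -930$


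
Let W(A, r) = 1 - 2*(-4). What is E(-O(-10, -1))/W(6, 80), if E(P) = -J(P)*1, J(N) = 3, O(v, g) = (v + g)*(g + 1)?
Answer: -1/3 ≈ -0.33333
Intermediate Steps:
O(v, g) = (1 + g)*(g + v) (O(v, g) = (g + v)*(1 + g) = (1 + g)*(g + v))
W(A, r) = 9 (W(A, r) = 1 + 8 = 9)
E(P) = -3 (E(P) = -1*3*1 = -3*1 = -3)
E(-O(-10, -1))/W(6, 80) = -3/9 = -3*1/9 = -1/3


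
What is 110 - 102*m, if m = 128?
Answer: -12946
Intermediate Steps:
110 - 102*m = 110 - 102*128 = 110 - 13056 = -12946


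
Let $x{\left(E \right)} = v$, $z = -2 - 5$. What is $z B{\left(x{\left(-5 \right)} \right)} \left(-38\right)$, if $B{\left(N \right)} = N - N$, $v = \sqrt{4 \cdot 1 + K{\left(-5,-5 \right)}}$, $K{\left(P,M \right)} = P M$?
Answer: $0$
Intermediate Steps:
$K{\left(P,M \right)} = M P$
$v = \sqrt{29}$ ($v = \sqrt{4 \cdot 1 - -25} = \sqrt{4 + 25} = \sqrt{29} \approx 5.3852$)
$z = -7$ ($z = -2 - 5 = -7$)
$x{\left(E \right)} = \sqrt{29}$
$B{\left(N \right)} = 0$
$z B{\left(x{\left(-5 \right)} \right)} \left(-38\right) = \left(-7\right) 0 \left(-38\right) = 0 \left(-38\right) = 0$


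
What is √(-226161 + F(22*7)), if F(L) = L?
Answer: I*√226007 ≈ 475.4*I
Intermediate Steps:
√(-226161 + F(22*7)) = √(-226161 + 22*7) = √(-226161 + 154) = √(-226007) = I*√226007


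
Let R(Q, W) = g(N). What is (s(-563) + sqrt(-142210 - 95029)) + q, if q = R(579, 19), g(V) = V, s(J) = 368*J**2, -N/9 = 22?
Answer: 116644394 + I*sqrt(237239) ≈ 1.1664e+8 + 487.07*I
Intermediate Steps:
N = -198 (N = -9*22 = -198)
R(Q, W) = -198
q = -198
(s(-563) + sqrt(-142210 - 95029)) + q = (368*(-563)**2 + sqrt(-142210 - 95029)) - 198 = (368*316969 + sqrt(-237239)) - 198 = (116644592 + I*sqrt(237239)) - 198 = 116644394 + I*sqrt(237239)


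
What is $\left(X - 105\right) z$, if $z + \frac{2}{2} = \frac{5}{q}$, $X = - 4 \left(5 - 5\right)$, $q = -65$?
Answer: $\frac{1470}{13} \approx 113.08$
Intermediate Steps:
$X = 0$ ($X = \left(-4\right) 0 = 0$)
$z = - \frac{14}{13}$ ($z = -1 + \frac{5}{-65} = -1 + 5 \left(- \frac{1}{65}\right) = -1 - \frac{1}{13} = - \frac{14}{13} \approx -1.0769$)
$\left(X - 105\right) z = \left(0 - 105\right) \left(- \frac{14}{13}\right) = \left(-105\right) \left(- \frac{14}{13}\right) = \frac{1470}{13}$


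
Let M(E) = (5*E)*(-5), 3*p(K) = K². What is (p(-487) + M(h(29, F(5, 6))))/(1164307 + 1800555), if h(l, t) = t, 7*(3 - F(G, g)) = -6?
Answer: 829079/31131051 ≈ 0.026632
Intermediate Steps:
p(K) = K²/3
F(G, g) = 27/7 (F(G, g) = 3 - ⅐*(-6) = 3 + 6/7 = 27/7)
M(E) = -25*E
(p(-487) + M(h(29, F(5, 6))))/(1164307 + 1800555) = ((⅓)*(-487)² - 25*27/7)/(1164307 + 1800555) = ((⅓)*237169 - 675/7)/2964862 = (237169/3 - 675/7)*(1/2964862) = (1658158/21)*(1/2964862) = 829079/31131051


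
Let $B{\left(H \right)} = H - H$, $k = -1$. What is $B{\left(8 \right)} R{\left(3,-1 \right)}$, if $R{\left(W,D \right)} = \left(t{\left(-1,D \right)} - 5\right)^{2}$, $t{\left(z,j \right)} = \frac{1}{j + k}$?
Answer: $0$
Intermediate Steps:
$B{\left(H \right)} = 0$
$t{\left(z,j \right)} = \frac{1}{-1 + j}$ ($t{\left(z,j \right)} = \frac{1}{j - 1} = \frac{1}{-1 + j}$)
$R{\left(W,D \right)} = \left(-5 + \frac{1}{-1 + D}\right)^{2}$ ($R{\left(W,D \right)} = \left(\frac{1}{-1 + D} - 5\right)^{2} = \left(-5 + \frac{1}{-1 + D}\right)^{2}$)
$B{\left(8 \right)} R{\left(3,-1 \right)} = 0 \frac{\left(-6 + 5 \left(-1\right)\right)^{2}}{\left(-1 - 1\right)^{2}} = 0 \frac{\left(-6 - 5\right)^{2}}{4} = 0 \frac{\left(-11\right)^{2}}{4} = 0 \cdot \frac{1}{4} \cdot 121 = 0 \cdot \frac{121}{4} = 0$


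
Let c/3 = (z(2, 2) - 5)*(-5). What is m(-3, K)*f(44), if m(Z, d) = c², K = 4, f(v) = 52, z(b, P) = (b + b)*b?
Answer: 105300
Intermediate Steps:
z(b, P) = 2*b² (z(b, P) = (2*b)*b = 2*b²)
c = -45 (c = 3*((2*2² - 5)*(-5)) = 3*((2*4 - 5)*(-5)) = 3*((8 - 5)*(-5)) = 3*(3*(-5)) = 3*(-15) = -45)
m(Z, d) = 2025 (m(Z, d) = (-45)² = 2025)
m(-3, K)*f(44) = 2025*52 = 105300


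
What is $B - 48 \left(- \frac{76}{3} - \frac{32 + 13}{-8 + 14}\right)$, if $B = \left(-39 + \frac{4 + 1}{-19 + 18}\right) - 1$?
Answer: $1531$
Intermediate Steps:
$B = -45$ ($B = \left(-39 + \frac{5}{-1}\right) - 1 = \left(-39 + 5 \left(-1\right)\right) - 1 = \left(-39 - 5\right) - 1 = -44 - 1 = -45$)
$B - 48 \left(- \frac{76}{3} - \frac{32 + 13}{-8 + 14}\right) = -45 - 48 \left(- \frac{76}{3} - \frac{32 + 13}{-8 + 14}\right) = -45 - 48 \left(\left(-76\right) \frac{1}{3} - \frac{45}{6}\right) = -45 - 48 \left(- \frac{76}{3} - 45 \cdot \frac{1}{6}\right) = -45 - 48 \left(- \frac{76}{3} - \frac{15}{2}\right) = -45 - -1576 = -45 + 1576 = 1531$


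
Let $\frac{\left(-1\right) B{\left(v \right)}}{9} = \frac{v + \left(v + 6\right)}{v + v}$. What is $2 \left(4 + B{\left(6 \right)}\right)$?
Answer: $-19$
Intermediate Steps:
$B{\left(v \right)} = - \frac{9 \left(6 + 2 v\right)}{2 v}$ ($B{\left(v \right)} = - 9 \frac{v + \left(v + 6\right)}{v + v} = - 9 \frac{v + \left(6 + v\right)}{2 v} = - 9 \left(6 + 2 v\right) \frac{1}{2 v} = - 9 \frac{6 + 2 v}{2 v} = - \frac{9 \left(6 + 2 v\right)}{2 v}$)
$2 \left(4 + B{\left(6 \right)}\right) = 2 \left(4 - \left(9 + \frac{27}{6}\right)\right) = 2 \left(4 - \frac{27}{2}\right) = 2 \left(- \frac{19}{2}\right) = -19$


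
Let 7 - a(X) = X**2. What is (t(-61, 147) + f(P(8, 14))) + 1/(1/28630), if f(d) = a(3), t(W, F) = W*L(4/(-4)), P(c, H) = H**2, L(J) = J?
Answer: 28689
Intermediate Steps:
t(W, F) = -W (t(W, F) = W*(4/(-4)) = W*(4*(-1/4)) = W*(-1) = -W)
a(X) = 7 - X**2
f(d) = -2 (f(d) = 7 - 1*3**2 = 7 - 1*9 = 7 - 9 = -2)
(t(-61, 147) + f(P(8, 14))) + 1/(1/28630) = (-1*(-61) - 2) + 1/(1/28630) = (61 - 2) + 1/(1/28630) = 59 + 28630 = 28689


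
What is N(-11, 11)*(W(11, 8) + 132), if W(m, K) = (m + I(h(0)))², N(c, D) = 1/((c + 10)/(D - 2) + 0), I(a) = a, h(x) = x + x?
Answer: -2277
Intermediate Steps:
h(x) = 2*x
N(c, D) = (-2 + D)/(10 + c) (N(c, D) = 1/((10 + c)/(-2 + D) + 0) = 1/((10 + c)/(-2 + D)) = (-2 + D)/(10 + c))
W(m, K) = m² (W(m, K) = (m + 2*0)² = (m + 0)² = m²)
N(-11, 11)*(W(11, 8) + 132) = ((-2 + 11)/(10 - 11))*(11² + 132) = (9/(-1))*(121 + 132) = -1*9*253 = -9*253 = -2277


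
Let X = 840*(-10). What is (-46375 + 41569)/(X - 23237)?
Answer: 4806/31637 ≈ 0.15191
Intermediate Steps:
X = -8400
(-46375 + 41569)/(X - 23237) = (-46375 + 41569)/(-8400 - 23237) = -4806/(-31637) = -4806*(-1/31637) = 4806/31637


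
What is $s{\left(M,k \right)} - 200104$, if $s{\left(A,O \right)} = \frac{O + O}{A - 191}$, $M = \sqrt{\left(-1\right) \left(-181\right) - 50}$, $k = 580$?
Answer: $- \frac{727400196}{3635} - \frac{116 \sqrt{131}}{3635} \approx -2.0011 \cdot 10^{5}$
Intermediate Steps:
$M = \sqrt{131}$ ($M = \sqrt{181 - 50} = \sqrt{131} \approx 11.446$)
$s{\left(A,O \right)} = \frac{2 O}{-191 + A}$
$s{\left(M,k \right)} - 200104 = 2 \cdot 580 \frac{1}{-191 + \sqrt{131}} - 200104 = \frac{1160}{-191 + \sqrt{131}} - 200104 = -200104 + \frac{1160}{-191 + \sqrt{131}}$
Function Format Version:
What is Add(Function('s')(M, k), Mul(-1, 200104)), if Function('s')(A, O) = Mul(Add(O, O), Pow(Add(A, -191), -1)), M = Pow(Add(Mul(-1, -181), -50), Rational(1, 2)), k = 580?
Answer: Add(Rational(-727400196, 3635), Mul(Rational(-116, 3635), Pow(131, Rational(1, 2)))) ≈ -2.0011e+5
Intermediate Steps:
M = Pow(131, Rational(1, 2)) (M = Pow(Add(181, -50), Rational(1, 2)) = Pow(131, Rational(1, 2)) ≈ 11.446)
Function('s')(A, O) = Mul(2, O, Pow(Add(-191, A), -1)) (Function('s')(A, O) = Mul(Mul(2, O), Pow(Add(-191, A), -1)) = Mul(2, O, Pow(Add(-191, A), -1)))
Add(Function('s')(M, k), Mul(-1, 200104)) = Add(Mul(2, 580, Pow(Add(-191, Pow(131, Rational(1, 2))), -1)), Mul(-1, 200104)) = Add(Mul(1160, Pow(Add(-191, Pow(131, Rational(1, 2))), -1)), -200104) = Add(-200104, Mul(1160, Pow(Add(-191, Pow(131, Rational(1, 2))), -1)))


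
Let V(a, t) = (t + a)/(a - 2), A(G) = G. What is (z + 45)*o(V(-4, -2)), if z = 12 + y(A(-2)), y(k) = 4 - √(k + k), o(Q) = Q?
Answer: 61 - 2*I ≈ 61.0 - 2.0*I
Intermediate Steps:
V(a, t) = (a + t)/(-2 + a)
y(k) = 4 - √2*√k (y(k) = 4 - √(2*k) = 4 - √2*√k)
z = 16 - 2*I (z = 12 + (4 - √2*√(-2)) = 12 + (4 - √2*I*√2) = 12 + (4 - 2*I) = 16 - 2*I ≈ 16.0 - 2.0*I)
(z + 45)*o(V(-4, -2)) = ((16 - 2*I) + 45)*((-4 - 2)/(-2 - 4)) = (61 - 2*I)*(-6/(-6)) = (61 - 2*I)*(-⅙*(-6)) = (61 - 2*I)*1 = 61 - 2*I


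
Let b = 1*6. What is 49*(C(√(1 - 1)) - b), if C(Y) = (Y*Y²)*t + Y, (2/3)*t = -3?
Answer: -294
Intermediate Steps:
t = -9/2 (t = (3/2)*(-3) = -9/2 ≈ -4.5000)
b = 6
C(Y) = Y - 9*Y³/2 (C(Y) = (Y*Y²)*(-9/2) + Y = Y³*(-9/2) + Y = -9*Y³/2 + Y = Y - 9*Y³/2)
49*(C(√(1 - 1)) - b) = 49*((√(1 - 1) - 9*(1 - 1)^(3/2)/2) - 1*6) = 49*((√0 - 9*(√0)³/2) - 6) = 49*((0 - 9/2*0³) - 6) = 49*((0 - 9/2*0) - 6) = 49*((0 + 0) - 6) = 49*(0 - 6) = 49*(-6) = -294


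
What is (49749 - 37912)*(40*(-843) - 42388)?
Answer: -900890396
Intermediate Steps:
(49749 - 37912)*(40*(-843) - 42388) = 11837*(-33720 - 42388) = 11837*(-76108) = -900890396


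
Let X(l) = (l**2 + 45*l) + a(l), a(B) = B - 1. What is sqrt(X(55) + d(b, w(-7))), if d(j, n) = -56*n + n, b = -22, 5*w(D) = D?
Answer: sqrt(5631) ≈ 75.040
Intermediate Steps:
a(B) = -1 + B
X(l) = -1 + l**2 + 46*l (X(l) = (l**2 + 45*l) + (-1 + l) = -1 + l**2 + 46*l)
w(D) = D/5
d(j, n) = -55*n
sqrt(X(55) + d(b, w(-7))) = sqrt((-1 + 55**2 + 46*55) - 11*(-7)) = sqrt((-1 + 3025 + 2530) - 55*(-7/5)) = sqrt(5554 + 77) = sqrt(5631)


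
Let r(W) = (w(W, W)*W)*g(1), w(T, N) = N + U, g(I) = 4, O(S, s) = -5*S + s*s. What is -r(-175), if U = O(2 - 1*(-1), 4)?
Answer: -121800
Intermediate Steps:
O(S, s) = s² - 5*S (O(S, s) = -5*S + s² = s² - 5*S)
U = 1 (U = 4² - 5*(2 - 1*(-1)) = 16 - 5*(2 + 1) = 16 - 5*3 = 16 - 15 = 1)
w(T, N) = 1 + N (w(T, N) = N + 1 = 1 + N)
r(W) = 4*W*(1 + W) (r(W) = ((1 + W)*W)*4 = (W*(1 + W))*4 = 4*W*(1 + W))
-r(-175) = -4*(-175)*(1 - 175) = -4*(-175)*(-174) = -1*121800 = -121800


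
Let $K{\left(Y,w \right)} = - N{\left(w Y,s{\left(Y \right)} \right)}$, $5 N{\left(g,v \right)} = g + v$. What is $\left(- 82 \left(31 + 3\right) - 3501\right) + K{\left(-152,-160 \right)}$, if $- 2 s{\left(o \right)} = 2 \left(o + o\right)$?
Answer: $- \frac{56069}{5} \approx -11214.0$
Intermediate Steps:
$s{\left(o \right)} = - 2 o$ ($s{\left(o \right)} = - \frac{2 \left(o + o\right)}{2} = - \frac{2 \cdot 2 o}{2} = - \frac{4 o}{2} = - 2 o$)
$N{\left(g,v \right)} = \frac{g}{5} + \frac{v}{5}$ ($N{\left(g,v \right)} = \frac{g + v}{5} = \frac{g}{5} + \frac{v}{5}$)
$K{\left(Y,w \right)} = \frac{2 Y}{5} - \frac{Y w}{5}$ ($K{\left(Y,w \right)} = - (\frac{w Y}{5} + \frac{\left(-2\right) Y}{5}) = - (\frac{Y w}{5} - \frac{2 Y}{5}) = - (- \frac{2 Y}{5} + \frac{Y w}{5}) = \frac{2 Y}{5} - \frac{Y w}{5}$)
$\left(- 82 \left(31 + 3\right) - 3501\right) + K{\left(-152,-160 \right)} = \left(- 82 \left(31 + 3\right) - 3501\right) + \frac{1}{5} \left(-152\right) \left(2 - -160\right) = \left(\left(-82\right) 34 - 3501\right) + \frac{1}{5} \left(-152\right) \left(2 + 160\right) = \left(-2788 - 3501\right) + \frac{1}{5} \left(-152\right) 162 = -6289 - \frac{24624}{5} = - \frac{56069}{5}$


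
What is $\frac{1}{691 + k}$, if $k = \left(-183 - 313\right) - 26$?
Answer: $\frac{1}{169} \approx 0.0059172$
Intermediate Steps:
$k = -522$ ($k = -496 - 26 = -522$)
$\frac{1}{691 + k} = \frac{1}{691 - 522} = \frac{1}{169}$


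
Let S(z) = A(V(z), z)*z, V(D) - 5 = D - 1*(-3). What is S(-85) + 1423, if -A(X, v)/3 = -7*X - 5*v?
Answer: 247243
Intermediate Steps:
V(D) = 8 + D (V(D) = 5 + (D - 1*(-3)) = 5 + (D + 3) = 5 + (3 + D) = 8 + D)
A(X, v) = 15*v + 21*X (A(X, v) = -3*(-7*X - 5*v) = 15*v + 21*X)
S(z) = z*(168 + 36*z) (S(z) = (15*z + 21*(8 + z))*z = (15*z + (168 + 21*z))*z = (168 + 36*z)*z = z*(168 + 36*z))
S(-85) + 1423 = 12*(-85)*(14 + 3*(-85)) + 1423 = 12*(-85)*(14 - 255) + 1423 = 12*(-85)*(-241) + 1423 = 245820 + 1423 = 247243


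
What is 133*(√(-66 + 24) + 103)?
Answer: 13699 + 133*I*√42 ≈ 13699.0 + 861.94*I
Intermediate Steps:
133*(√(-66 + 24) + 103) = 133*(√(-42) + 103) = 133*(I*√42 + 103) = 133*(103 + I*√42) = 13699 + 133*I*√42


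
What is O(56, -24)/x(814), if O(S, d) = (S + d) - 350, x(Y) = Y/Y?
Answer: -318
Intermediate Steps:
x(Y) = 1
O(S, d) = -350 + S + d
O(56, -24)/x(814) = (-350 + 56 - 24)/1 = -318*1 = -318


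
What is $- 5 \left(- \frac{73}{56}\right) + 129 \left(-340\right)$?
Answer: $- \frac{2455795}{56} \approx -43854.0$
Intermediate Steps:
$- 5 \left(- \frac{73}{56}\right) + 129 \left(-340\right) = - 5 \left(\left(-73\right) \frac{1}{56}\right) - 43860 = \left(-5\right) \left(- \frac{73}{56}\right) - 43860 = \frac{365}{56} - 43860 = - \frac{2455795}{56}$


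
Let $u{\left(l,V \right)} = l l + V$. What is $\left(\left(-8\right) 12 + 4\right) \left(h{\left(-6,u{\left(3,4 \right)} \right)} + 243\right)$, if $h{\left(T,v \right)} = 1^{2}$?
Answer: $-22448$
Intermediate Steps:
$u{\left(l,V \right)} = V + l^{2}$ ($u{\left(l,V \right)} = l^{2} + V = V + l^{2}$)
$h{\left(T,v \right)} = 1$
$\left(\left(-8\right) 12 + 4\right) \left(h{\left(-6,u{\left(3,4 \right)} \right)} + 243\right) = \left(\left(-8\right) 12 + 4\right) \left(1 + 243\right) = \left(-96 + 4\right) 244 = \left(-92\right) 244 = -22448$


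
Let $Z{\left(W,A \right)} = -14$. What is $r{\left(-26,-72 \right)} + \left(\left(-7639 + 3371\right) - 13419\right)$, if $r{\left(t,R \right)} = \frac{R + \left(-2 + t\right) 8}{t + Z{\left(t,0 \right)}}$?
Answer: $- \frac{88398}{5} \approx -17680.0$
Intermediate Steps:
$r{\left(t,R \right)} = \frac{-16 + R + 8 t}{-14 + t}$ ($r{\left(t,R \right)} = \frac{R + \left(-2 + t\right) 8}{t - 14} = \frac{R + \left(-16 + 8 t\right)}{-14 + t} = \frac{-16 + R + 8 t}{-14 + t}$)
$r{\left(-26,-72 \right)} + \left(\left(-7639 + 3371\right) - 13419\right) = \frac{-16 - 72 + 8 \left(-26\right)}{-14 - 26} + \left(\left(-7639 + 3371\right) - 13419\right) = \frac{-16 - 72 - 208}{-40} - 17687 = \left(- \frac{1}{40}\right) \left(-296\right) - 17687 = \frac{37}{5} - 17687 = - \frac{88398}{5}$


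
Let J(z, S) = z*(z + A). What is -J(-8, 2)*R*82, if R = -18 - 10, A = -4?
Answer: 220416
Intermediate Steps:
J(z, S) = z*(-4 + z) (J(z, S) = z*(z - 4) = z*(-4 + z))
R = -28
-J(-8, 2)*R*82 = --8*(-4 - 8)*(-28)*82 = --8*(-12)*(-28)*82 = -96*(-28)*82 = -(-2688)*82 = -1*(-220416) = 220416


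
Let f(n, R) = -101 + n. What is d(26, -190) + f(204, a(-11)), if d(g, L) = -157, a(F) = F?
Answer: -54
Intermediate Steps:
d(26, -190) + f(204, a(-11)) = -157 + (-101 + 204) = -157 + 103 = -54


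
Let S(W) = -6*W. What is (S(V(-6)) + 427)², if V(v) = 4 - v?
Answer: 134689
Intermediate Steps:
(S(V(-6)) + 427)² = (-6*(4 - 1*(-6)) + 427)² = (-6*(4 + 6) + 427)² = (-6*10 + 427)² = (-60 + 427)² = 367² = 134689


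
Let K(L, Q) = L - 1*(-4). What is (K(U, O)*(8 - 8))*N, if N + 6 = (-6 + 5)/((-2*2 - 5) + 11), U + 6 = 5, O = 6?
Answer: 0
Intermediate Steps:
U = -1 (U = -6 + 5 = -1)
K(L, Q) = 4 + L (K(L, Q) = L + 4 = 4 + L)
N = -13/2 (N = -6 + (-6 + 5)/((-2*2 - 5) + 11) = -6 - 1/((-4 - 5) + 11) = -6 - 1/(-9 + 11) = -6 - 1/2 = -13/2 ≈ -6.5000)
(K(U, O)*(8 - 8))*N = ((4 - 1)*(8 - 8))*(-13/2) = (3*0)*(-13/2) = 0*(-13/2) = 0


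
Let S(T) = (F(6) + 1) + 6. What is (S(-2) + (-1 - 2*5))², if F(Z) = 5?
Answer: 1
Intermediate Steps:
S(T) = 12 (S(T) = (5 + 1) + 6 = 6 + 6 = 12)
(S(-2) + (-1 - 2*5))² = (12 + (-1 - 2*5))² = (12 + (-1 - 10))² = (12 - 11)² = 1² = 1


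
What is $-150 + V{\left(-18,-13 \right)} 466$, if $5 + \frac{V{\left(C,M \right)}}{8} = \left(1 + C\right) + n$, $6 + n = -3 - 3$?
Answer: $-126902$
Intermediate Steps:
$n = -12$ ($n = -6 - 6 = -12$)
$V{\left(C,M \right)} = -128 + 8 C$ ($V{\left(C,M \right)} = -40 + 8 \left(\left(1 + C\right) - 12\right) = -40 + 8 \left(-11 + C\right) = -40 + \left(-88 + 8 C\right) = -128 + 8 C$)
$-150 + V{\left(-18,-13 \right)} 466 = -150 + \left(-128 + 8 \left(-18\right)\right) 466 = -150 + \left(-128 - 144\right) 466 = -150 - 126752 = -126902$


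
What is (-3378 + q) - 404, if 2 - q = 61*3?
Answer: -3963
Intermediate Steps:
q = -181 (q = 2 - 61*3 = 2 - 1*183 = 2 - 183 = -181)
(-3378 + q) - 404 = (-3378 - 181) - 404 = -3559 - 404 = -3963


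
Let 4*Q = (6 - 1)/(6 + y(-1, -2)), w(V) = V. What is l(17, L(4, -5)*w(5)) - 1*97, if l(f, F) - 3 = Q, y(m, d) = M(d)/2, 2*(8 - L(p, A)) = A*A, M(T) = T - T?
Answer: -2251/24 ≈ -93.792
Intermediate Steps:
M(T) = 0
L(p, A) = 8 - A**2/2 (L(p, A) = 8 - A*A/2 = 8 - A**2/2)
y(m, d) = 0 (y(m, d) = 0/2 = 0*(1/2) = 0)
Q = 5/24 (Q = ((6 - 1)/(6 + 0))/4 = (5/6)/4 = (5*(1/6))/4 = (1/4)*(5/6) = 5/24 ≈ 0.20833)
l(f, F) = 77/24 (l(f, F) = 3 + 5/24 = 77/24)
l(17, L(4, -5)*w(5)) - 1*97 = 77/24 - 1*97 = 77/24 - 97 = -2251/24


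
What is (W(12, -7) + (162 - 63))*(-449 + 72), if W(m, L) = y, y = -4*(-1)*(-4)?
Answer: -31291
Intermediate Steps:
y = -16 (y = 4*(-4) = -16)
W(m, L) = -16
(W(12, -7) + (162 - 63))*(-449 + 72) = (-16 + (162 - 63))*(-449 + 72) = (-16 + 99)*(-377) = 83*(-377) = -31291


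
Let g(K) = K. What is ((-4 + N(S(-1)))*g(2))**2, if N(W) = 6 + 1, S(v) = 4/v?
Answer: 36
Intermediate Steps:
N(W) = 7
((-4 + N(S(-1)))*g(2))**2 = ((-4 + 7)*2)**2 = (3*2)**2 = 6**2 = 36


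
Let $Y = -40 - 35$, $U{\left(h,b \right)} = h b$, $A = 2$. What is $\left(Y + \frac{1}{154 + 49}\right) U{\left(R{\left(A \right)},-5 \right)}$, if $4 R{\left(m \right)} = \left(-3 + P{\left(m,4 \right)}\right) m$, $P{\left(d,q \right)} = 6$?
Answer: $\frac{114180}{203} \approx 562.46$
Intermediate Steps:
$R{\left(m \right)} = \frac{3 m}{4}$ ($R{\left(m \right)} = \frac{\left(-3 + 6\right) m}{4} = \frac{3 m}{4}$)
$U{\left(h,b \right)} = b h$
$Y = -75$
$\left(Y + \frac{1}{154 + 49}\right) U{\left(R{\left(A \right)},-5 \right)} = \left(-75 + \frac{1}{154 + 49}\right) \left(- 5 \cdot \frac{3}{4} \cdot 2\right) = \left(-75 + \frac{1}{203}\right) \left(\left(-5\right) \frac{3}{2}\right) = \left(-75 + \frac{1}{203}\right) \left(- \frac{15}{2}\right) = \left(- \frac{15224}{203}\right) \left(- \frac{15}{2}\right) = \frac{114180}{203}$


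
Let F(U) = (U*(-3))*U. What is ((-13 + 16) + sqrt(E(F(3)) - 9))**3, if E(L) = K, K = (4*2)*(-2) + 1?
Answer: -189 + 6*I*sqrt(6) ≈ -189.0 + 14.697*I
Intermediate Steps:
K = -15 (K = 8*(-2) + 1 = -16 + 1 = -15)
F(U) = -3*U**2 (F(U) = (-3*U)*U = -3*U**2)
E(L) = -15
((-13 + 16) + sqrt(E(F(3)) - 9))**3 = ((-13 + 16) + sqrt(-15 - 9))**3 = (3 + sqrt(-24))**3 = (3 + 2*I*sqrt(6))**3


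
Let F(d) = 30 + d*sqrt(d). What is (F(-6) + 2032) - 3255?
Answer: -1193 - 6*I*sqrt(6) ≈ -1193.0 - 14.697*I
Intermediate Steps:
F(d) = 30 + d**(3/2)
(F(-6) + 2032) - 3255 = ((30 + (-6)**(3/2)) + 2032) - 3255 = ((30 - 6*I*sqrt(6)) + 2032) - 3255 = (2062 - 6*I*sqrt(6)) - 3255 = -1193 - 6*I*sqrt(6)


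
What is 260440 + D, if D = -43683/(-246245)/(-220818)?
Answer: 4720503510352239/18125109470 ≈ 2.6044e+5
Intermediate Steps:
D = -14561/18125109470 (D = -43683*(-1/246245)*(-1/220818) = (43683/246245)*(-1/220818) = -14561/18125109470 ≈ -8.0336e-7)
260440 + D = 260440 - 14561/18125109470 = 4720503510352239/18125109470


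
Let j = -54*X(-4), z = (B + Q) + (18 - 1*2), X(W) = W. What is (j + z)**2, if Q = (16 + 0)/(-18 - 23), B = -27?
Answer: 70375321/1681 ≈ 41865.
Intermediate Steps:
Q = -16/41 (Q = 16/(-41) = 16*(-1/41) = -16/41 ≈ -0.39024)
z = -467/41 (z = (-27 - 16/41) + (18 - 1*2) = -1123/41 + (18 - 2) = -1123/41 + 16 = -467/41 ≈ -11.390)
j = 216 (j = -54*(-4) = 216)
(j + z)**2 = (216 - 467/41)**2 = (8389/41)**2 = 70375321/1681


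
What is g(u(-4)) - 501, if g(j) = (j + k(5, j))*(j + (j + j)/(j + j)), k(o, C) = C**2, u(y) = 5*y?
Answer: -7721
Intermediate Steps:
g(j) = (1 + j)*(j + j**2) (g(j) = (j + j**2)*(j + (j + j)/(j + j)) = (j + j**2)*(j + (2*j)/((2*j))) = (j + j**2)*(j + (2*j)*(1/(2*j))) = (j + j**2)*(j + 1) = (j + j**2)*(1 + j) = (1 + j)*(j + j**2))
g(u(-4)) - 501 = (5*(-4))*(1 + (5*(-4))**2 + 2*(5*(-4))) - 501 = -20*(1 + (-20)**2 + 2*(-20)) - 501 = -20*(1 + 400 - 40) - 501 = -20*361 - 501 = -7220 - 501 = -7721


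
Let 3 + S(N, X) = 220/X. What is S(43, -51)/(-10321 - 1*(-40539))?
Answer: -373/1541118 ≈ -0.00024203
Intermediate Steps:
S(N, X) = -3 + 220/X
S(43, -51)/(-10321 - 1*(-40539)) = (-3 + 220/(-51))/(-10321 - 1*(-40539)) = (-3 + 220*(-1/51))/(-10321 + 40539) = (-3 - 220/51)/30218 = -373/51*1/30218 = -373/1541118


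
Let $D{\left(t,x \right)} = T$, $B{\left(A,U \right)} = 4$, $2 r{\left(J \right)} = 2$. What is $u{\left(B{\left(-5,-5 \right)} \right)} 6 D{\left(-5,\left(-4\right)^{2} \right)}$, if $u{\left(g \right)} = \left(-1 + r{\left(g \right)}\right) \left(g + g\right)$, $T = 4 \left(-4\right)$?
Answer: $0$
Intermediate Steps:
$r{\left(J \right)} = 1$ ($r{\left(J \right)} = \frac{1}{2} \cdot 2 = 1$)
$T = -16$
$D{\left(t,x \right)} = -16$
$u{\left(g \right)} = 0$ ($u{\left(g \right)} = \left(-1 + 1\right) \left(g + g\right) = 0 \cdot 2 g = 0$)
$u{\left(B{\left(-5,-5 \right)} \right)} 6 D{\left(-5,\left(-4\right)^{2} \right)} = 0 \cdot 6 \left(-16\right) = 0 \left(-16\right) = 0$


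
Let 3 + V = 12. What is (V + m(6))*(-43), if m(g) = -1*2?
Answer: -301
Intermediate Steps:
V = 9 (V = -3 + 12 = 9)
m(g) = -2
(V + m(6))*(-43) = (9 - 2)*(-43) = 7*(-43) = -301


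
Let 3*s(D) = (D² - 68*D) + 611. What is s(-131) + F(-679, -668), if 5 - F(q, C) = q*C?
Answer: -1334021/3 ≈ -4.4467e+5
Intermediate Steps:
F(q, C) = 5 - C*q (F(q, C) = 5 - q*C = 5 - C*q)
s(D) = 611/3 - 68*D/3 + D²/3 (s(D) = ((D² - 68*D) + 611)/3 = (611 + D² - 68*D)/3 = 611/3 - 68*D/3 + D²/3)
s(-131) + F(-679, -668) = (611/3 - 68/3*(-131) + (⅓)*(-131)²) + (5 - 1*(-668)*(-679)) = (611/3 + 8908/3 + (⅓)*17161) + (5 - 453572) = (611/3 + 8908/3 + 17161/3) - 453567 = 26680/3 - 453567 = -1334021/3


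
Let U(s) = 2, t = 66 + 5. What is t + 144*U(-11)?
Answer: 359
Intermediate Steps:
t = 71
t + 144*U(-11) = 71 + 144*2 = 71 + 288 = 359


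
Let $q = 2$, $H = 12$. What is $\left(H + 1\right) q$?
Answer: $26$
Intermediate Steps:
$\left(H + 1\right) q = \left(12 + 1\right) 2 = 13 \cdot 2 = 26$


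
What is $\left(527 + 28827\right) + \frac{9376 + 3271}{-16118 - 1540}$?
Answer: $\frac{518320285}{17658} \approx 29353.0$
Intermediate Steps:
$\left(527 + 28827\right) + \frac{9376 + 3271}{-16118 - 1540} = 29354 + \frac{12647}{-17658} = 29354 + 12647 \left(- \frac{1}{17658}\right) = 29354 - \frac{12647}{17658} = \frac{518320285}{17658}$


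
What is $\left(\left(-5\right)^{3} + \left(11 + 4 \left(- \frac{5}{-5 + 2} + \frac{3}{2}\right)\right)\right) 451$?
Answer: $- \frac{137104}{3} \approx -45701.0$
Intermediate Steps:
$\left(\left(-5\right)^{3} + \left(11 + 4 \left(- \frac{5}{-5 + 2} + \frac{3}{2}\right)\right)\right) 451 = \left(-125 + \left(11 + 4 \left(- \frac{5}{-3} + 3 \cdot \frac{1}{2}\right)\right)\right) 451 = \left(-125 + \left(11 + 4 \left(\left(-5\right) \left(- \frac{1}{3}\right) + \frac{3}{2}\right)\right)\right) 451 = \left(-125 + \left(11 + 4 \left(\frac{5}{3} + \frac{3}{2}\right)\right)\right) 451 = \left(-125 + \left(11 + 4 \cdot \frac{19}{6}\right)\right) 451 = \left(-125 + \left(11 + \frac{38}{3}\right)\right) 451 = \left(-125 + \frac{71}{3}\right) 451 = \left(- \frac{304}{3}\right) 451 = - \frac{137104}{3}$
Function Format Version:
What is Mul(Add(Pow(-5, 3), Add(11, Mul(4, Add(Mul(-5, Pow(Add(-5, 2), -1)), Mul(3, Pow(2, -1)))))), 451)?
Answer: Rational(-137104, 3) ≈ -45701.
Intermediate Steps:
Mul(Add(Pow(-5, 3), Add(11, Mul(4, Add(Mul(-5, Pow(Add(-5, 2), -1)), Mul(3, Pow(2, -1)))))), 451) = Mul(Add(-125, Add(11, Mul(4, Add(Mul(-5, Pow(-3, -1)), Mul(3, Rational(1, 2)))))), 451) = Mul(Add(-125, Add(11, Mul(4, Add(Mul(-5, Rational(-1, 3)), Rational(3, 2))))), 451) = Mul(Add(-125, Add(11, Mul(4, Add(Rational(5, 3), Rational(3, 2))))), 451) = Mul(Add(-125, Add(11, Mul(4, Rational(19, 6)))), 451) = Mul(Add(-125, Add(11, Rational(38, 3))), 451) = Mul(Add(-125, Rational(71, 3)), 451) = Mul(Rational(-304, 3), 451) = Rational(-137104, 3)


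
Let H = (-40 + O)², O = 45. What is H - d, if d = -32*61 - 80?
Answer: 2057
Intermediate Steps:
d = -2032 (d = -1952 - 80 = -2032)
H = 25 (H = (-40 + 45)² = 5² = 25)
H - d = 25 - 1*(-2032) = 25 + 2032 = 2057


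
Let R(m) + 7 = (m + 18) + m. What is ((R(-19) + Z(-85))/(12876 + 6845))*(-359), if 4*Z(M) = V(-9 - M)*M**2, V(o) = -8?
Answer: 5197243/19721 ≈ 263.54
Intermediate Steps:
R(m) = 11 + 2*m (R(m) = -7 + ((m + 18) + m) = -7 + ((18 + m) + m) = -7 + (18 + 2*m) = 11 + 2*m)
Z(M) = -2*M**2 (Z(M) = (-8*M**2)/4 = -2*M**2)
((R(-19) + Z(-85))/(12876 + 6845))*(-359) = (((11 + 2*(-19)) - 2*(-85)**2)/(12876 + 6845))*(-359) = (((11 - 38) - 2*7225)/19721)*(-359) = ((-27 - 14450)*(1/19721))*(-359) = -14477*1/19721*(-359) = -14477/19721*(-359) = 5197243/19721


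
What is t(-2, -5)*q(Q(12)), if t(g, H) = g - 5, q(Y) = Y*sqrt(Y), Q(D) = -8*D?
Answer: 2688*I*sqrt(6) ≈ 6584.2*I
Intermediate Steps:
q(Y) = Y**(3/2)
t(g, H) = -5 + g
t(-2, -5)*q(Q(12)) = (-5 - 2)*(-8*12)**(3/2) = -(-2688)*I*sqrt(6) = 2688*I*sqrt(6)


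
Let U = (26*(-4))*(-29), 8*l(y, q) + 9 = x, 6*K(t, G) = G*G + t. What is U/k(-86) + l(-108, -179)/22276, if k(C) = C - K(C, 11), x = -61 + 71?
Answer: -111201773/3385952 ≈ -32.842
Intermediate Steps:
x = 10
K(t, G) = t/6 + G²/6 (K(t, G) = (G*G + t)/6 = (G² + t)/6 = (t + G²)/6 = t/6 + G²/6)
k(C) = -121/6 + 5*C/6 (k(C) = C - (C/6 + (⅙)*11²) = C - (C/6 + (⅙)*121) = C - (C/6 + 121/6) = C - (121/6 + C/6) = C + (-121/6 - C/6) = -121/6 + 5*C/6)
l(y, q) = ⅛ (l(y, q) = -9/8 + (⅛)*10 = -9/8 + 5/4 = ⅛)
U = 3016 (U = -104*(-29) = 3016)
U/k(-86) + l(-108, -179)/22276 = 3016/(-121/6 + (⅚)*(-86)) + (⅛)/22276 = 3016/(-121/6 - 215/3) + (⅛)*(1/22276) = 3016/(-551/6) + 1/178208 = 3016*(-6/551) + 1/178208 = -624/19 + 1/178208 = -111201773/3385952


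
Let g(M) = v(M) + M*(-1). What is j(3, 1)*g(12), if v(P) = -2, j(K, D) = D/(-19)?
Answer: 14/19 ≈ 0.73684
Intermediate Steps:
j(K, D) = -D/19 (j(K, D) = D*(-1/19) = -D/19)
g(M) = -2 - M (g(M) = -2 + M*(-1) = -2 - M)
j(3, 1)*g(12) = (-1/19*1)*(-2 - 1*12) = -(-2 - 12)/19 = -1/19*(-14) = 14/19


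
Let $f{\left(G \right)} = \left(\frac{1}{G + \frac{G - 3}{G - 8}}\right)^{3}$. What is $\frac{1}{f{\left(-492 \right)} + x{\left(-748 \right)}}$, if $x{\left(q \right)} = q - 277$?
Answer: $- \frac{118378003577301}{121337453667733525} \approx -0.00097561$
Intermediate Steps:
$x{\left(q \right)} = -277 + q$ ($x{\left(q \right)} = q - 277 = -277 + q$)
$f{\left(G \right)} = \frac{1}{\left(G + \frac{-3 + G}{-8 + G}\right)^{3}}$ ($f{\left(G \right)} = \left(\frac{1}{G + \frac{-3 + G}{-8 + G}}\right)^{3} = \frac{1}{\left(G + \frac{-3 + G}{-8 + G}\right)^{3}}$)
$\frac{1}{f{\left(-492 \right)} + x{\left(-748 \right)}} = \frac{1}{- \frac{\left(-8 - 492\right)^{3}}{\left(3 - \left(-492\right)^{2} + 7 \left(-492\right)\right)^{3}} - 1025} = \frac{1}{- \frac{\left(-500\right)^{3}}{\left(3 - 242064 - 3444\right)^{3}} - 1025} = \frac{1}{\left(-1\right) \left(-125000000\right) \frac{1}{\left(3 - 242064 - 3444\right)^{3}} - 1025} = \frac{1}{\left(-1\right) \left(-125000000\right) \frac{1}{-14797250447162625} - 1025} = \frac{1}{\left(-1\right) \left(-125000000\right) \left(- \frac{1}{14797250447162625}\right) - 1025} = \frac{1}{- \frac{1000000}{118378003577301} - 1025} = \frac{1}{- \frac{121337453667733525}{118378003577301}} = - \frac{118378003577301}{121337453667733525}$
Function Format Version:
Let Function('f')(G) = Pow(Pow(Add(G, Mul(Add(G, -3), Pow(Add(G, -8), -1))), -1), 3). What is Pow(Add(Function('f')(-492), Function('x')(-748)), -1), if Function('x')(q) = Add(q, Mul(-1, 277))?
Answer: Rational(-118378003577301, 121337453667733525) ≈ -0.00097561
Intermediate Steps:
Function('x')(q) = Add(-277, q) (Function('x')(q) = Add(q, -277) = Add(-277, q))
Function('f')(G) = Pow(Add(G, Mul(Pow(Add(-8, G), -1), Add(-3, G))), -3) (Function('f')(G) = Pow(Pow(Add(G, Mul(Add(-3, G), Pow(Add(-8, G), -1))), -1), 3) = Pow(Pow(Add(G, Mul(Pow(Add(-8, G), -1), Add(-3, G))), -1), 3) = Pow(Add(G, Mul(Pow(Add(-8, G), -1), Add(-3, G))), -3))
Pow(Add(Function('f')(-492), Function('x')(-748)), -1) = Pow(Add(Mul(-1, Pow(Add(-8, -492), 3), Pow(Add(3, Mul(-1, Pow(-492, 2)), Mul(7, -492)), -3)), Add(-277, -748)), -1) = Pow(Add(Mul(-1, Pow(-500, 3), Pow(Add(3, Mul(-1, 242064), -3444), -3)), -1025), -1) = Pow(Add(Mul(-1, -125000000, Pow(Add(3, -242064, -3444), -3)), -1025), -1) = Pow(Add(Mul(-1, -125000000, Pow(-245505, -3)), -1025), -1) = Pow(Add(Mul(-1, -125000000, Rational(-1, 14797250447162625)), -1025), -1) = Pow(Add(Rational(-1000000, 118378003577301), -1025), -1) = Pow(Rational(-121337453667733525, 118378003577301), -1) = Rational(-118378003577301, 121337453667733525)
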